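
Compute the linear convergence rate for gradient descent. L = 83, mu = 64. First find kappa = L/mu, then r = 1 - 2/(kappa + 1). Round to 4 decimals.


Step 1: Compute the condition number.
kappa = L/mu = 83/64 = 1.2969
Step 2: Compute the convergence rate.
r = 1 - 2/(kappa + 1) = 1 - 2*mu/(L + mu) = (L - mu)/(L + mu) = 19/147 = 0.1293


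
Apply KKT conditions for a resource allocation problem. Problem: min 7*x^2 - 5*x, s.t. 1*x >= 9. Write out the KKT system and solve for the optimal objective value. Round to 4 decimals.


Step 1: Try lambda = 0 (constraint inactive).
x_unc = 5/(2*7) = 0.3571
Check: 1*0.3571 = 0.3571 < 9 -- violated!
Step 2: Constraint must be active: 1*x = 9
x* = 9/1 = 9.0
lambda = (2*7*9.0 - 5)/1 = 121.0
Step 3: Compute optimal value.
f(x*) = 7*9.0^2 - 5*9.0 = 522.0


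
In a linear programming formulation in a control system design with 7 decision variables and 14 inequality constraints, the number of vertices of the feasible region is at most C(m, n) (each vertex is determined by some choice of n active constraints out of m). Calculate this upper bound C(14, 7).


Each vertex corresponds to some choice of n active constraints out of m, so the number of vertices is at most C(m, n) = m! / (n!(m-n)!).
m = 14, n = 7
Numerator: 14 * 13 * 12 * 11 * 10 * 9 * 8
Denominator: 7! = 5040
C(14, 7) = 3432


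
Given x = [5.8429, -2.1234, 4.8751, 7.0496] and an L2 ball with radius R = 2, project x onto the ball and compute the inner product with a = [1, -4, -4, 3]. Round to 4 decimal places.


Step 1: Compute ||x|| (intermediates to 6 decimals).
||x|| = sqrt(5.8429^2 + (-2.1234)^2 + 4.8751^2 + 7.0496^2) = 10.588284
Step 2: Project.
Since ||x|| > R, scale = R/||x|| = 2/10.588284 = 0.188888, proj(x) = scale * x
proj(x) = [1.103654, -0.401085, 0.920848, 1.331585]
Step 3: Dot product.
a^T * proj(x) = 1*1.103654 - 4*(-0.401085) - 4*0.920848 + 3*1.331585 = 3.0194


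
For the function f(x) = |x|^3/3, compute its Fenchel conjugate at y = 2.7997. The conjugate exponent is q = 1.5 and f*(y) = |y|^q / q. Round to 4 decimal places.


The conjugate exponent q satisfies 1/p + 1/q = 1.
p = 3, so q = 3/(3 - 1) = 1.5
|y|^q = 2.7997^1.5 = 4.6845
f*(2.7997) = 4.6845 / 1.5 = 3.123


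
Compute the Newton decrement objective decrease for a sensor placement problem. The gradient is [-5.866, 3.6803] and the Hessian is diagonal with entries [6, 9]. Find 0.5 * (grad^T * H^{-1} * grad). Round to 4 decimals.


Step 1: H is diagonal, so H^(-1) * g = [-0.9777, 0.4089].
Step 2: g^T H^(-1) g = sum_i g_i^2 / H_ii
  = (-5.866)^2/6 + (3.6803)^2/9
  = 5.735 + 1.505 = 7.2399
Step 3: Objective decrease = 0.5 * g^T H^(-1) g = 3.62


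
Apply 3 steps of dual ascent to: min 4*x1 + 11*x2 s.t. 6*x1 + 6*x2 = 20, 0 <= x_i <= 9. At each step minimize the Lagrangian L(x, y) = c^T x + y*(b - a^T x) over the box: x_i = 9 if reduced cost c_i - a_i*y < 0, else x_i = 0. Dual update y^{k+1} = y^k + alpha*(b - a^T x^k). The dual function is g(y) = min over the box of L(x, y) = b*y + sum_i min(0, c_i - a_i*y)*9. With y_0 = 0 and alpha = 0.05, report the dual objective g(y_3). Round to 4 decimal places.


Dual ascent for LP: min 4*x1 + 11*x2, 6*x1 + 6*x2 = 20, 0 <= x_i <= 9
Step 1: y^k = 0.0, reduced costs: (4.0, 11.0)
  x^k = (0.0, 0.0), subgradient = b - a^T x = 20.0
  y^{k+1} = 0.0 + 0.05*20.0 = 1.0
Step 2: y^k = 1.0, reduced costs: (-2.0, 5.0)
  x^k = (9.0, 0.0), subgradient = b - a^T x = -34.0
  y^{k+1} = 1.0 + 0.05*-34.0 = -0.7
Step 3: y^k = -0.7, reduced costs: (8.2, 15.2)
  x^k = (0.0, 0.0), subgradient = b - a^T x = 20.0
  y^{k+1} = -0.7 + 0.05*20.0 = 0.3
Dual objective at y_3 = 0.3: reduced costs (2.2, 9.2), box minimizer x = (0.0, 0.0)
g(y_3) = b*y + (c1 - a1*y)*x1 + (c2 - a2*y)*x2 = 20*0.3 + 2.2*0.0 + 9.2*0.0 = 6.0 + 0.0 + 0.0 = 6.0


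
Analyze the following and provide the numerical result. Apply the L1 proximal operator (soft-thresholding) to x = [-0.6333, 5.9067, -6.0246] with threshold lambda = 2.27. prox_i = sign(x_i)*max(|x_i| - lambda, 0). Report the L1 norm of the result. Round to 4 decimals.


Soft-thresholding with lambda = 2.27:
prox(-0.6333) = sign(-0.6333)*max(|-0.6333| - 2.27, 0) = 0.0
prox(5.9067) = sign(5.9067)*max(|5.9067| - 2.27, 0) = 3.6367
prox(-6.0246) = sign(-6.0246)*max(|-6.0246| - 2.27, 0) = -3.7546
prox(x) = [0.0, 3.6367, -3.7546]
||prox(x)||_1 = 0.0 + 3.6367 + 3.7546 = 7.3913


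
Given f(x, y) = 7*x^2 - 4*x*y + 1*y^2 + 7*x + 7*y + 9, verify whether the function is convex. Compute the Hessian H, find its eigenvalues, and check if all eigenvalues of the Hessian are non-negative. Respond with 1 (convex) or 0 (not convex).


The Hessian of f(x,y) = 7*x^2 - 4*x*y + 1*y^2 + 7*x + 7*y + 9 is:
H = [[14, -4], [-4, 2]]
Trace = 14 + 2 = 16
Determinant = 14*2 - (-4)^2 = 12
Discriminant = (16)^2 - 4*12 = 208.0
Eigenvalues: lambda_1 = 0.7889, lambda_2 = 15.2111
The function is convex.

1


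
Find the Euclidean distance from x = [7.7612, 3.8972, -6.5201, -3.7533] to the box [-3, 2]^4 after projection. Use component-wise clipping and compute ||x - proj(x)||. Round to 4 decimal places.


Project each component onto [-3, 2].
clip(7.7612) = 2.0, clip(3.8972) = 2.0, clip(-6.5201) = -3.0, clip(-3.7533) = -3.0
Projection = [2.0, 2.0, -3.0, -3.0]
Squared diffs: [33.1914, 3.5994, 12.3911, 0.5675]
Distance = sqrt(49.7494) = 7.0533


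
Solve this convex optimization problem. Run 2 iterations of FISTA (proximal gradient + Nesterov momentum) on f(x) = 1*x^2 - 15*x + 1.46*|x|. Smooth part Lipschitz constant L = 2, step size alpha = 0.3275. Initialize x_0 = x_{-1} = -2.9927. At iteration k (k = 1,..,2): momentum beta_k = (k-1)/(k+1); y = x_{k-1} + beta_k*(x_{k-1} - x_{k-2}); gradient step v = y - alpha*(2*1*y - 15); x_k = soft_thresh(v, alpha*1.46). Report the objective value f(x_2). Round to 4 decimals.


FISTA on f(x) = 1*x^2 - 15*x + 1.46*|x|
L = 2, alpha = 0.3275
Iteration 1: beta = 0.0, y = -2.9927 + 0.0*(-2.9927 + 2.9927) = -2.9927
  grad(y) = -20.9854, v = y - alpha*grad = 3.88
  prox(v) = soft_thresh(3.88, 0.4782) = 3.4019
Iteration 2: beta = 0.3333, y = 3.4019 + 0.3333*(3.4019 + 2.9927) = 5.5334
  grad(y) = -3.9332, v = y - alpha*grad = 6.8215
  prox(v) = soft_thresh(6.8215, 0.4782) = 6.3434
f(x_2) = 1*6.3434^2 - 15*6.3434 + 1.46*|6.3434| = -45.6509


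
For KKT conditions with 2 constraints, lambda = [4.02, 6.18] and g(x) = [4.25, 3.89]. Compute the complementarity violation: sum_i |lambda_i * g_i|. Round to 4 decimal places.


KKT complementary slackness check:
lambda_1 * g_1 = 4.02 * 4.25 = 17.085
lambda_2 * g_2 = 6.18 * 3.89 = 24.0402
Total violation = 17.085 + 24.0402 = 41.1252


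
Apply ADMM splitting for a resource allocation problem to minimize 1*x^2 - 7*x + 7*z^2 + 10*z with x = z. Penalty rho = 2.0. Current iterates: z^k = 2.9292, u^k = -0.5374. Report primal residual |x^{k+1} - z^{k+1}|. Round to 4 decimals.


ADMM iteration with rho = 2.0, z^k = 2.9292, u^k = -0.5374
Step 1: x-update.
Minimize 1*x^2 - 7*x + (2.0/2)*(x - 2.9292 - 0.5374)^2
FOC: (2*1 + 2.0)*x = 7 + 2.0*(2.9292 + 0.5374)
x^{k+1} = 3.4833
Step 2: z-update.
Minimize 7*z^2 + 10*z + (2.0/2)*(3.4833 - z - 0.5374)^2
FOC: (2*7 + 2.0)*z = -10 + 2.0*(3.4833 - 0.5374)
z^{k+1} = -0.2568
Step 3: u-update.
u^{k+1} = -0.5374 + 3.4833 + 0.2568 = 3.2027
Step 4: Primal residual = |3.4833 + 0.2568| = 3.7401


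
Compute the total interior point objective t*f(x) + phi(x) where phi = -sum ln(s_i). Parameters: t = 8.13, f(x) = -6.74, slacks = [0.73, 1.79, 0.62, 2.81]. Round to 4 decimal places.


Step 1: Compute log-barrier.
ln values: [-0.3147, 0.5822, -0.478, 1.0332]
phi = -(-0.3147 + 0.5822 - 0.478 + 1.0332) = -0.8227
Step 2: Compute augmented objective.
t*f(x) = 8.13*-6.74 = -54.7962
Total = -54.7962 - 0.8227 = -55.6189


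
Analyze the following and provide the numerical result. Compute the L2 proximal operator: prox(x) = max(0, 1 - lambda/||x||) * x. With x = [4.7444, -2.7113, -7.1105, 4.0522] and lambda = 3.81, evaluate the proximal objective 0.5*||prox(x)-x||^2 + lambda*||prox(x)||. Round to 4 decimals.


Step 1: Compute ||x||.
||x|| = 9.8407
Step 2: Compute scaling factor.
scale = max(0, 1 - 3.81/9.8407) = 0.6128
Step 3: prox(x) = [2.9075, -1.6616, -4.3576, 2.4833]
||prox(x)|| = 6.0307
Step 4: Proximal objective.
0.5*||prox-x||^2 = 7.2581
lambda*||prox|| = 22.977
Total = 30.2351


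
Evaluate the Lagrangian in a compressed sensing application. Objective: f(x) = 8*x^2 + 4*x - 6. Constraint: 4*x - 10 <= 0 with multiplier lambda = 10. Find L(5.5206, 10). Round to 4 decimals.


Step 1: Evaluate f(x).
f(5.5206) = 8*5.5206^2 + 4*5.5206 - 6 = 259.8986
Step 2: Evaluate g(x).
g(5.5206) = 4*5.5206 - 10 = 12.0824
Step 3: Compute Lagrangian.
L = 259.8986 + 10*12.0824 = 380.7226


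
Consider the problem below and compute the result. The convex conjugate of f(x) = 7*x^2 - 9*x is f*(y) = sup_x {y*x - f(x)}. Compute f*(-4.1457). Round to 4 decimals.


f*(y) = sup_x {y*x - a*x^2 - b*x} = sup_x {(y-b)*x - a*x^2}
FOC: (y - b) - 2a*x = 0 => x* = (y - b)/(2a)
x* = (-4.1457 + 9)/(2*7) = 0.3467
f*(-4.1457) = (y-b)^2/(4a) = (-4.1457 + 9)^2/(4*7)
= 23.5642/28 = 0.8416


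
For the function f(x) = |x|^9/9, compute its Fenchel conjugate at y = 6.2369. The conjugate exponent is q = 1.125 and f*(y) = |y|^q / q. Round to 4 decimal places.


The conjugate exponent q satisfies 1/p + 1/q = 1.
p = 9, so q = 9/(9 - 1) = 1.125
|y|^q = 6.2369^1.125 = 7.8404
f*(6.2369) = 7.8404 / 1.125 = 6.9693


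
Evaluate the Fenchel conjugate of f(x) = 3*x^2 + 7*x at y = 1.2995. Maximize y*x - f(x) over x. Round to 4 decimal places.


f*(y) = sup_x {y*x - a*x^2 - b*x} = sup_x {(y-b)*x - a*x^2}
FOC: (y - b) - 2a*x = 0 => x* = (y - b)/(2a)
x* = (1.2995 - 7)/(2*3) = -0.9501
f*(1.2995) = (y-b)^2/(4a) = (1.2995 - 7)^2/(4*3)
= 32.4957/12 = 2.708


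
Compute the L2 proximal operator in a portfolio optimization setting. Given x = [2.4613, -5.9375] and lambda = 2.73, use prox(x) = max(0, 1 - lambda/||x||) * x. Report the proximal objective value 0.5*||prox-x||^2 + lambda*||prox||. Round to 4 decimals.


Step 1: Compute ||x||.
||x|| = 6.4274
Step 2: Compute scaling factor.
scale = max(0, 1 - 2.73/6.4274) = 0.5753
Step 3: prox(x) = [1.4159, -3.4156]
||prox(x)|| = 3.6974
Step 4: Proximal objective.
0.5*||prox-x||^2 = 3.7265
lambda*||prox|| = 10.0939
Total = 13.8204


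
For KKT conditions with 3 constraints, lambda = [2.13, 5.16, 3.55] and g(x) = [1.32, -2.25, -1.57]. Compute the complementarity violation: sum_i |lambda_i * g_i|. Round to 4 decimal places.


KKT complementary slackness check:
lambda_1 * g_1 = 2.13 * 1.32 = 2.8116
lambda_2 * g_2 = 5.16 * -2.25 = -11.61
lambda_3 * g_3 = 3.55 * -1.57 = -5.5735
Total violation = 2.8116 + 11.61 + 5.5735 = 19.9951


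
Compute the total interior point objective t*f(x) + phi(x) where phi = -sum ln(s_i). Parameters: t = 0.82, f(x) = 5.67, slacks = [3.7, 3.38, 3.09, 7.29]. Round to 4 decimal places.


Step 1: Compute log-barrier.
ln values: [1.3083, 1.2179, 1.1282, 1.9865]
phi = -(1.3083 + 1.2179 + 1.1282 + 1.9865) = -5.6409
Step 2: Compute augmented objective.
t*f(x) = 0.82*5.67 = 4.6494
Total = 4.6494 - 5.6409 = -0.9915


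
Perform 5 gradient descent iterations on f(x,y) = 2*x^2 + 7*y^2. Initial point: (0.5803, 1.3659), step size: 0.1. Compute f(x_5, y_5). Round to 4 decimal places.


Gradient descent on f(x,y) = 2*x^2 + 7*y^2.
Starting point: (0.5803, 1.3659), alpha = 0.1
Step 1: grad_x = 2*2*0.5803 = 2.3212, grad_y = 2*7*1.3659 = 19.1226
  x_1 = 0.5803 - 0.1*2.3212 = 0.3482
  y_1 = 1.3659 - 0.1*19.1226 = -0.5464
Step 2: grad_x = 2*2*0.3482 = 1.3927, grad_y = 2*7*-0.5464 = -7.649
  x_2 = 0.3482 - 0.1*1.3927 = 0.2089
  y_2 = -0.5464 - 0.1*-7.649 = 0.2185
Step 3: grad_x = 2*2*0.2089 = 0.8356, grad_y = 2*7*0.2185 = 3.0596
  x_3 = 0.2089 - 0.1*0.8356 = 0.1253
  y_3 = 0.2185 - 0.1*3.0596 = -0.0874
Step 4: grad_x = 2*2*0.1253 = 0.5014, grad_y = 2*7*-0.0874 = -1.2238
  x_4 = 0.1253 - 0.1*0.5014 = 0.0752
  y_4 = -0.0874 - 0.1*-1.2238 = 0.035
Step 5: grad_x = 2*2*0.0752 = 0.3008, grad_y = 2*7*0.035 = 0.4895
  x_5 = 0.0752 - 0.1*0.3008 = 0.0451
  y_5 = 0.035 - 0.1*0.4895 = -0.014
f(0.0451, -0.014) = 2*0.0451^2 + 7*(-0.014)^2 = 0.0054


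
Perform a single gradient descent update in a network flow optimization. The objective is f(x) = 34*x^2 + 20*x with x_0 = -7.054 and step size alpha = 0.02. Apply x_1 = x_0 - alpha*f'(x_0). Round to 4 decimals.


We compute the gradient at x_0 and apply the update.
f'(x) = 68*x + 20
f'(-7.054) = 68*-7.054 + 20 = -459.672
x_1 = -7.054 - 0.02*-459.672 = 2.1394


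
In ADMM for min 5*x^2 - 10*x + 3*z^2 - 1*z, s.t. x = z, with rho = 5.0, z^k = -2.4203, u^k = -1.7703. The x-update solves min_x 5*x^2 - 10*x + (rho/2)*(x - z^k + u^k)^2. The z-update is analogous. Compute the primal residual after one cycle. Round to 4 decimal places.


ADMM iteration with rho = 5.0, z^k = -2.4203, u^k = -1.7703
Step 1: x-update.
Minimize 5*x^2 - 10*x + (5.0/2)*(x + 2.4203 - 1.7703)^2
FOC: (2*5 + 5.0)*x = 10 + 5.0*(-2.4203 + 1.7703)
x^{k+1} = 0.45
Step 2: z-update.
Minimize 3*z^2 - 1*z + (5.0/2)*(0.45 - z - 1.7703)^2
FOC: (2*3 + 5.0)*z = 1 + 5.0*(0.45 - 1.7703)
z^{k+1} = -0.5092
Step 3: u-update.
u^{k+1} = -1.7703 + 0.45 + 0.5092 = -0.8111
Step 4: Primal residual = |0.45 + 0.5092| = 0.9592


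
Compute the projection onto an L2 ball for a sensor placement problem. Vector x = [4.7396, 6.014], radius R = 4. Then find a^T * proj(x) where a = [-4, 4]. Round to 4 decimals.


Step 1: Compute ||x|| (intermediates to 6 decimals).
||x|| = sqrt(4.7396^2 + 6.014^2) = 7.657154
Step 2: Project.
Since ||x|| > R, scale = R/||x|| = 4/7.657154 = 0.522387, proj(x) = scale * x
proj(x) = [2.475905, 3.141635]
Step 3: Dot product.
a^T * proj(x) = -4*2.475905 + 4*3.141635 = 2.6629


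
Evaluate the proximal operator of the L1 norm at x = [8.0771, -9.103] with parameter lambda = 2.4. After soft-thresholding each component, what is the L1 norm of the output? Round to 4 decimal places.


Soft-thresholding with lambda = 2.4:
prox(8.0771) = sign(8.0771)*max(|8.0771| - 2.4, 0) = 5.6771
prox(-9.103) = sign(-9.103)*max(|-9.103| - 2.4, 0) = -6.703
prox(x) = [5.6771, -6.703]
||prox(x)||_1 = 5.6771 + 6.703 = 12.3801


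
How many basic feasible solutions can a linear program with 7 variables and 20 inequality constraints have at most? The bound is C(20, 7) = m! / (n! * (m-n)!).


Each vertex corresponds to some choice of n active constraints out of m, so the number of vertices is at most C(m, n) = m! / (n!(m-n)!).
m = 20, n = 7
Numerator: 20 * 19 * 18 * 17 * 16 * 15 * 14
Denominator: 7! = 5040
C(20, 7) = 77520


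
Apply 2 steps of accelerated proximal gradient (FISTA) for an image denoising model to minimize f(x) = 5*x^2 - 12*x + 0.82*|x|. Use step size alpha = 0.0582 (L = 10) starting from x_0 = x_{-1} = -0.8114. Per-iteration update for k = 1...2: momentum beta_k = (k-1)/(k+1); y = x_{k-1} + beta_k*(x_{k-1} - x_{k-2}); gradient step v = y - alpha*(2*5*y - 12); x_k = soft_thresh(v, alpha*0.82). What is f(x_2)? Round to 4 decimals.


FISTA on f(x) = 5*x^2 - 12*x + 0.82*|x|
L = 10, alpha = 0.0582
Iteration 1: beta = 0.0, y = -0.8114 + 0.0*(-0.8114 + 0.8114) = -0.8114
  grad(y) = -20.114, v = y - alpha*grad = 0.3592
  prox(v) = soft_thresh(0.3592, 0.0477) = 0.3115
Iteration 2: beta = 0.3333, y = 0.3115 + 0.3333*(0.3115 + 0.8114) = 0.6858
  grad(y) = -5.1419, v = y - alpha*grad = 0.9851
  prox(v) = soft_thresh(0.9851, 0.0477) = 0.9373
f(x_2) = 5*0.9373^2 - 12*0.9373 + 0.82*|0.9373| = -6.0864


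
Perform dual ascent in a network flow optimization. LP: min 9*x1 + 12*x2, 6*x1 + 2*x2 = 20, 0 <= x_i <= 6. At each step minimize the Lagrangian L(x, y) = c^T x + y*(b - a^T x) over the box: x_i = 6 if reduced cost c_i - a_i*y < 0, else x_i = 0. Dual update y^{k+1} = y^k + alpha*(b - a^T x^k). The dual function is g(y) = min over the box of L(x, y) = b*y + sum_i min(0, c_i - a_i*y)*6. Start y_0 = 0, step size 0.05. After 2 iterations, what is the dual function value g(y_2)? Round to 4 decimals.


Dual ascent for LP: min 9*x1 + 12*x2, 6*x1 + 2*x2 = 20, 0 <= x_i <= 6
Step 1: y^k = 0.0, reduced costs: (9.0, 12.0)
  x^k = (0.0, 0.0), subgradient = b - a^T x = 20.0
  y^{k+1} = 0.0 + 0.05*20.0 = 1.0
Step 2: y^k = 1.0, reduced costs: (3.0, 10.0)
  x^k = (0.0, 0.0), subgradient = b - a^T x = 20.0
  y^{k+1} = 1.0 + 0.05*20.0 = 2.0
Dual objective at y_2 = 2.0: reduced costs (-3.0, 8.0), box minimizer x = (6.0, 0.0)
g(y_2) = b*y + (c1 - a1*y)*x1 + (c2 - a2*y)*x2 = 20*2.0 + (-3.0)*6.0 + 8.0*0.0 = 40.0 - 18.0 + 0.0 = 22.0


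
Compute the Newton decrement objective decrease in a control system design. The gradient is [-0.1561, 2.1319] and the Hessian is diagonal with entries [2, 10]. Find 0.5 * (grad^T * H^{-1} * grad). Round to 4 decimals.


Step 1: H is diagonal, so H^(-1) * g = [-0.0781, 0.2132].
Step 2: g^T H^(-1) g = sum_i g_i^2 / H_ii
  = (-0.1561)^2/2 + (2.1319)^2/10
  = 0.0122 + 0.4545 = 0.4667
Step 3: Objective decrease = 0.5 * g^T H^(-1) g = 0.2333


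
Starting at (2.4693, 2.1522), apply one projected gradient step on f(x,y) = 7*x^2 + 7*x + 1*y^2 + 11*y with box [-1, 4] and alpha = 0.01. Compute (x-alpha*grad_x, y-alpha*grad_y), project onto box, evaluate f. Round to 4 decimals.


Step 1: Compute gradient at (2.4693, 2.1522).
grad_x = 2*7*2.4693 + 7 = 41.5702
grad_y = 2*1*2.1522 + 11 = 15.3044
Step 2: Gradient step.
x_raw = 2.4693 - 0.01*41.5702 = 2.0536
y_raw = 2.1522 - 0.01*15.3044 = 1.9992
Step 3: Project onto [-1, 4].
x_proj = clip(2.0536) = 2.0536
y_proj = clip(1.9992) = 1.9992
Step 4: Evaluate f.
f(2.0536, 1.9992) = 69.8834


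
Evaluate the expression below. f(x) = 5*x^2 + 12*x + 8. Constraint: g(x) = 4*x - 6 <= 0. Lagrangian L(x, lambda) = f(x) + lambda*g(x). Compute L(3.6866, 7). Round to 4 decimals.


Step 1: Evaluate f(x).
f(3.6866) = 5*3.6866^2 + 12*3.6866 + 8 = 120.1943
Step 2: Evaluate g(x).
g(3.6866) = 4*3.6866 - 6 = 8.7464
Step 3: Compute Lagrangian.
L = 120.1943 + 7*8.7464 = 181.4191


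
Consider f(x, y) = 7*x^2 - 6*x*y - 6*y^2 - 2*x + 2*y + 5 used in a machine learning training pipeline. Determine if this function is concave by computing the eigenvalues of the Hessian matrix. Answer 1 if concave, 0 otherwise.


The Hessian of f(x,y) = 7*x^2 - 6*x*y - 6*y^2 - 2*x + 2*y + 5 is:
H = [[14, -6], [-6, -12]]
Trace = 14 - 12 = 2
Determinant = 14*-12 - (-6)^2 = -204
Discriminant = (2)^2 - 4*-204 = 820.0
Eigenvalues: lambda_1 = -13.3178, lambda_2 = 15.3178
The function is not concave.

0


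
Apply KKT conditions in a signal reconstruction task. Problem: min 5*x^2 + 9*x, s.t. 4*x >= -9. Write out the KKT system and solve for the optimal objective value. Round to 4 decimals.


Step 1: Try lambda = 0 (constraint inactive).
Stationarity: 2*5*x + 9 = 0
x* = -9/(2*5) = -0.9
Check constraint: 4*-0.9 = -3.6 >= -9 -- satisfied.
Step 2: Compute optimal value.
f(x*) = 5*(-0.9)^2 + 9*(-0.9) = -4.05


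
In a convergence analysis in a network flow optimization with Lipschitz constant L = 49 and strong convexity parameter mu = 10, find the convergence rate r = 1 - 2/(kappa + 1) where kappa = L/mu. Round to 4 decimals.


Step 1: Compute the condition number.
kappa = L/mu = 49/10 = 4.9
Step 2: Compute the convergence rate.
r = 1 - 2/(kappa + 1) = 1 - 2*mu/(L + mu) = (L - mu)/(L + mu) = 39/59 = 0.661


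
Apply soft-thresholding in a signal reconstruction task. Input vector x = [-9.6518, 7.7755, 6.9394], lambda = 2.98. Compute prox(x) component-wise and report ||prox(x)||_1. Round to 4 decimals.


Soft-thresholding with lambda = 2.98:
prox(-9.6518) = sign(-9.6518)*max(|-9.6518| - 2.98, 0) = -6.6718
prox(7.7755) = sign(7.7755)*max(|7.7755| - 2.98, 0) = 4.7955
prox(6.9394) = sign(6.9394)*max(|6.9394| - 2.98, 0) = 3.9594
prox(x) = [-6.6718, 4.7955, 3.9594]
||prox(x)||_1 = 6.6718 + 4.7955 + 3.9594 = 15.4267


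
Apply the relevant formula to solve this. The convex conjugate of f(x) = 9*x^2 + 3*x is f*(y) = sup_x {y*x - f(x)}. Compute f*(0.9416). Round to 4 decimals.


f*(y) = sup_x {y*x - a*x^2 - b*x} = sup_x {(y-b)*x - a*x^2}
FOC: (y - b) - 2a*x = 0 => x* = (y - b)/(2a)
x* = (0.9416 - 3)/(2*9) = -0.1144
f*(0.9416) = (y-b)^2/(4a) = (0.9416 - 3)^2/(4*9)
= 4.237/36 = 0.1177


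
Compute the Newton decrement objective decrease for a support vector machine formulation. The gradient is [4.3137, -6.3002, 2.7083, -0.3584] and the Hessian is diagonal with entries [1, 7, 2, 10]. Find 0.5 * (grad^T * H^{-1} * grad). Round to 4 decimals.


Step 1: H is diagonal, so H^(-1) * g = [4.3137, -0.9, 1.3542, -0.0358].
Step 2: g^T H^(-1) g = sum_i g_i^2 / H_ii
  = (4.3137)^2/1 + (-6.3002)^2/7 + (2.7083)^2/2 + (-0.3584)^2/10
  = 18.608 + 5.6704 + 3.6674 + 0.0128 = 27.9587
Step 3: Objective decrease = 0.5 * g^T H^(-1) g = 13.9793


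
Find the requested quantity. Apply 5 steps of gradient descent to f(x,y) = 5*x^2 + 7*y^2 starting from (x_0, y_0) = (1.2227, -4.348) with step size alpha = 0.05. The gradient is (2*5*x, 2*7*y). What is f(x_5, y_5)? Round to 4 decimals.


Gradient descent on f(x,y) = 5*x^2 + 7*y^2.
Starting point: (1.2227, -4.348), alpha = 0.05
Step 1: grad_x = 2*5*1.2227 = 12.227, grad_y = 2*7*-4.348 = -60.872
  x_1 = 1.2227 - 0.05*12.227 = 0.6114
  y_1 = -4.348 - 0.05*-60.872 = -1.3044
Step 2: grad_x = 2*5*0.6114 = 6.1135, grad_y = 2*7*-1.3044 = -18.2616
  x_2 = 0.6114 - 0.05*6.1135 = 0.3057
  y_2 = -1.3044 - 0.05*-18.2616 = -0.3913
Step 3: grad_x = 2*5*0.3057 = 3.0568, grad_y = 2*7*-0.3913 = -5.4785
  x_3 = 0.3057 - 0.05*3.0568 = 0.1528
  y_3 = -0.3913 - 0.05*-5.4785 = -0.1174
Step 4: grad_x = 2*5*0.1528 = 1.5284, grad_y = 2*7*-0.1174 = -1.6435
  x_4 = 0.1528 - 0.05*1.5284 = 0.0764
  y_4 = -0.1174 - 0.05*-1.6435 = -0.0352
Step 5: grad_x = 2*5*0.0764 = 0.7642, grad_y = 2*7*-0.0352 = -0.4931
  x_5 = 0.0764 - 0.05*0.7642 = 0.0382
  y_5 = -0.0352 - 0.05*-0.4931 = -0.0106
f(0.0382, -0.0106) = 5*0.0382^2 + 7*(-0.0106)^2 = 0.0081


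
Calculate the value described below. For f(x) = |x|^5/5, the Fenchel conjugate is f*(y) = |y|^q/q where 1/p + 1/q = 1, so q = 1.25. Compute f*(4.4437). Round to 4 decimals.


The conjugate exponent q satisfies 1/p + 1/q = 1.
p = 5, so q = 5/(5 - 1) = 1.25
|y|^q = 4.4437^1.25 = 6.4518
f*(4.4437) = 6.4518 / 1.25 = 5.1614


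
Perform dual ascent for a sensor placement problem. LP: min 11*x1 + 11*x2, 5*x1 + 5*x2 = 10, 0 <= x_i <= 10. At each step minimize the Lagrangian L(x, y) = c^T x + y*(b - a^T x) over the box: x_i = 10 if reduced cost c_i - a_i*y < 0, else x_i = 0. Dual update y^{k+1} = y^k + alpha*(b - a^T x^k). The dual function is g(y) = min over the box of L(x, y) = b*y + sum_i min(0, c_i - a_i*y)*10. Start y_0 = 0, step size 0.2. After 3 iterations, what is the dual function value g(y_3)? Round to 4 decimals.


Dual ascent for LP: min 11*x1 + 11*x2, 5*x1 + 5*x2 = 10, 0 <= x_i <= 10
Step 1: y^k = 0.0, reduced costs: (11.0, 11.0)
  x^k = (0.0, 0.0), subgradient = b - a^T x = 10.0
  y^{k+1} = 0.0 + 0.2*10.0 = 2.0
Step 2: y^k = 2.0, reduced costs: (1.0, 1.0)
  x^k = (0.0, 0.0), subgradient = b - a^T x = 10.0
  y^{k+1} = 2.0 + 0.2*10.0 = 4.0
Step 3: y^k = 4.0, reduced costs: (-9.0, -9.0)
  x^k = (10.0, 10.0), subgradient = b - a^T x = -90.0
  y^{k+1} = 4.0 + 0.2*-90.0 = -14.0
Dual objective at y_3 = -14.0: reduced costs (81.0, 81.0), box minimizer x = (0.0, 0.0)
g(y_3) = b*y + (c1 - a1*y)*x1 + (c2 - a2*y)*x2 = 10*(-14.0) + 81.0*0.0 + 81.0*0.0 = -140.0 + 0.0 + 0.0 = -140.0


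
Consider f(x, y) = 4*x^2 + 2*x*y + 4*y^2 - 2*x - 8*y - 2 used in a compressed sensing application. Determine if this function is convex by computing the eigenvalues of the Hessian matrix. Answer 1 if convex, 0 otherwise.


The Hessian of f(x,y) = 4*x^2 + 2*x*y + 4*y^2 - 2*x - 8*y - 2 is:
H = [[8, 2], [2, 8]]
Trace = 8 + 8 = 16
Determinant = 8*8 - (2)^2 = 60
Discriminant = (16)^2 - 4*60 = 16.0
Eigenvalues: lambda_1 = 6.0, lambda_2 = 10.0
The function is convex.

1


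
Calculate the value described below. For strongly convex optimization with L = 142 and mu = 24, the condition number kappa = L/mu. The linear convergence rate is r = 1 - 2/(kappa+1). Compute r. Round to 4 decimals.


Step 1: Compute the condition number.
kappa = L/mu = 142/24 = 5.9167
Step 2: Compute the convergence rate.
r = 1 - 2/(kappa + 1) = 1 - 2*mu/(L + mu) = (L - mu)/(L + mu) = 118/166 = 0.7108


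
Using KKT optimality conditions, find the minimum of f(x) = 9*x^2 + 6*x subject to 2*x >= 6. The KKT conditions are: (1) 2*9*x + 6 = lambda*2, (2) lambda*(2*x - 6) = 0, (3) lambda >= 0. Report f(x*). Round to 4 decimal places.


Step 1: Try lambda = 0 (constraint inactive).
x_unc = -6/(2*9) = -0.3333
Check: 2*-0.3333 = -0.6666 < 6 -- violated!
Step 2: Constraint must be active: 2*x = 6
x* = 6/2 = 3.0
lambda = (2*9*3.0 + 6)/2 = 30.0
Step 3: Compute optimal value.
f(x*) = 9*3.0^2 + 6*3.0 = 99.0


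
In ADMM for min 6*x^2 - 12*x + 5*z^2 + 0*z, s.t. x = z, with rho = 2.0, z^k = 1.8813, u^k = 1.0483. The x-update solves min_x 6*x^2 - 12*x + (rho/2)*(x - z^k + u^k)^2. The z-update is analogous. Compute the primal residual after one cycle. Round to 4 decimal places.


ADMM iteration with rho = 2.0, z^k = 1.8813, u^k = 1.0483
Step 1: x-update.
Minimize 6*x^2 - 12*x + (2.0/2)*(x - 1.8813 + 1.0483)^2
FOC: (2*6 + 2.0)*x = 12 + 2.0*(1.8813 - 1.0483)
x^{k+1} = 0.9761
Step 2: z-update.
Minimize 5*z^2 + 0*z + (2.0/2)*(0.9761 - z + 1.0483)^2
FOC: (2*5 + 2.0)*z = 0 + 2.0*(0.9761 + 1.0483)
z^{k+1} = 0.3374
Step 3: u-update.
u^{k+1} = 1.0483 + 0.9761 - 0.3374 = 1.687
Step 4: Primal residual = |0.9761 - 0.3374| = 0.6387


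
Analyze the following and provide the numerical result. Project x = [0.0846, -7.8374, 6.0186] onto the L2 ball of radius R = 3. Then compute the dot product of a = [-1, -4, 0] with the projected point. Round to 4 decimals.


Step 1: Compute ||x|| (intermediates to 6 decimals).
||x|| = sqrt(0.0846^2 + (-7.8374)^2 + 6.0186^2) = 9.882082
Step 2: Project.
Since ||x|| > R, scale = R/||x|| = 3/9.882082 = 0.30358, proj(x) = scale * x
proj(x) = [0.025683, -2.379278, 1.827127]
Step 3: Dot product.
a^T * proj(x) = -1*0.025683 - 4*(-2.379278) + 0*1.827127 = 9.4914


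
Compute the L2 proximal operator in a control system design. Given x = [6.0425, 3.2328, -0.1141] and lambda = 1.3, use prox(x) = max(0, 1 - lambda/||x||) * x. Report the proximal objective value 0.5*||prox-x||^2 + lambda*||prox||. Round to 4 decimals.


Step 1: Compute ||x||.
||x|| = 6.8539
Step 2: Compute scaling factor.
scale = max(0, 1 - 1.3/6.8539) = 0.8103
Step 3: prox(x) = [4.8964, 2.6196, -0.0925]
||prox(x)|| = 5.5539
Step 4: Proximal objective.
0.5*||prox-x||^2 = 0.845
lambda*||prox|| = 7.2201
Total = 8.0651


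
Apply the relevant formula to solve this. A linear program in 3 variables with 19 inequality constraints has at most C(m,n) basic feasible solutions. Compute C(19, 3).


Each vertex corresponds to some choice of n active constraints out of m, so the number of vertices is at most C(m, n) = m! / (n!(m-n)!).
m = 19, n = 3
Numerator: 19 * 18 * 17
Denominator: 3! = 6
C(19, 3) = 969


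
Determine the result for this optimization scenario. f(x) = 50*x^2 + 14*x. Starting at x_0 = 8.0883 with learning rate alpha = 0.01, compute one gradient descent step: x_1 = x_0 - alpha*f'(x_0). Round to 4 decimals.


We compute the gradient at x_0 and apply the update.
f'(x) = 100*x + 14
f'(8.0883) = 100*8.0883 + 14 = 822.83
x_1 = 8.0883 - 0.01*822.83 = -0.14


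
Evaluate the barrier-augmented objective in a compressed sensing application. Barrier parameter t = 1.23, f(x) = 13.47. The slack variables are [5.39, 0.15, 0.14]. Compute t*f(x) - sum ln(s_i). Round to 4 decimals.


Step 1: Compute log-barrier.
ln values: [1.6845, -1.8971, -1.9661]
phi = -(1.6845 - 1.8971 - 1.9661) = 2.1787
Step 2: Compute augmented objective.
t*f(x) = 1.23*13.47 = 16.5681
Total = 16.5681 + 2.1787 = 18.7468


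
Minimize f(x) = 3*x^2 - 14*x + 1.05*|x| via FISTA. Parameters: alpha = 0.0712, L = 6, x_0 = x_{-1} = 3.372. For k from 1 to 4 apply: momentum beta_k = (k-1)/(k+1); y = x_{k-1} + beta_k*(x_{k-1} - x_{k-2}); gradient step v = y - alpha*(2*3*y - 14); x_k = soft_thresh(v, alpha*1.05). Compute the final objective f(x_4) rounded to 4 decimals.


FISTA on f(x) = 3*x^2 - 14*x + 1.05*|x|
L = 6, alpha = 0.0712
Iteration 1: beta = 0.0, y = 3.372 + 0.0*(3.372 - 3.372) = 3.372
  grad(y) = 6.232, v = y - alpha*grad = 2.9283
  prox(v) = soft_thresh(2.9283, 0.0748) = 2.8535
Iteration 2: beta = 0.3333, y = 2.8535 + 0.3333*(2.8535 - 3.372) = 2.6807
  grad(y) = 2.0842, v = y - alpha*grad = 2.5323
  prox(v) = soft_thresh(2.5323, 0.0748) = 2.4575
Iteration 3: beta = 0.5, y = 2.4575 + 0.5*(2.4575 - 2.8535) = 2.2596
  grad(y) = -0.4427, v = y - alpha*grad = 2.2911
  prox(v) = soft_thresh(2.2911, 0.0748) = 2.2163
Iteration 4: beta = 0.6, y = 2.2163 + 0.6*(2.2163 - 2.4575) = 2.0716
  grad(y) = -1.5706, v = y - alpha*grad = 2.1834
  prox(v) = soft_thresh(2.1834, 0.0748) = 2.1086
f(x_4) = 3*2.1086^2 - 14*2.1086 + 1.05*|2.1086| = -13.9678


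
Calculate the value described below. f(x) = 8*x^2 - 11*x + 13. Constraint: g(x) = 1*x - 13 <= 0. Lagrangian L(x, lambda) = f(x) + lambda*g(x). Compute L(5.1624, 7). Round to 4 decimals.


Step 1: Evaluate f(x).
f(5.1624) = 8*5.1624^2 - 11*5.1624 + 13 = 169.4166
Step 2: Evaluate g(x).
g(5.1624) = 1*5.1624 - 13 = -7.8376
Step 3: Compute Lagrangian.
L = 169.4166 + 7*-7.8376 = 114.5534


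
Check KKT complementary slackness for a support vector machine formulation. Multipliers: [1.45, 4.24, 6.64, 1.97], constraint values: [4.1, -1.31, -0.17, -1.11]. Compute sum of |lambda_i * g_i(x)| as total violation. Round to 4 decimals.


KKT complementary slackness check:
lambda_1 * g_1 = 1.45 * 4.1 = 5.945
lambda_2 * g_2 = 4.24 * -1.31 = -5.5544
lambda_3 * g_3 = 6.64 * -0.17 = -1.1288
lambda_4 * g_4 = 1.97 * -1.11 = -2.1867
Total violation = 5.945 + 5.5544 + 1.1288 + 2.1867 = 14.8149


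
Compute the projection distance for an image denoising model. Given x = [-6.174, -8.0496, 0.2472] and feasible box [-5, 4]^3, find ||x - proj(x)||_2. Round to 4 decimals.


Project each component onto [-5, 4].
clip(-6.174) = -5.0, clip(-8.0496) = -5.0, clip(0.2472) = 0.2472
Projection = [-5.0, -5.0, 0.2472]
Squared diffs: [1.3783, 9.3001, 0.0]
Distance = sqrt(10.6784) = 3.2678


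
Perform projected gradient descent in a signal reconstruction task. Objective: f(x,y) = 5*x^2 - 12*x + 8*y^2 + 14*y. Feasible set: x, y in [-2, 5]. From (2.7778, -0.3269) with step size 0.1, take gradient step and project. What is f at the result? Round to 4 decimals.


Step 1: Compute gradient at (2.7778, -0.3269).
grad_x = 2*5*2.7778 - 12 = 15.778
grad_y = 2*8*-0.3269 + 14 = 8.7696
Step 2: Gradient step.
x_raw = 2.7778 - 0.1*15.778 = 1.2
y_raw = -0.3269 - 0.1*8.7696 = -1.2039
Step 3: Project onto [-2, 5].
x_proj = clip(1.2) = 1.2
y_proj = clip(-1.2039) = -1.2039
Step 4: Evaluate f.
f(1.2, -1.2039) = -12.4598


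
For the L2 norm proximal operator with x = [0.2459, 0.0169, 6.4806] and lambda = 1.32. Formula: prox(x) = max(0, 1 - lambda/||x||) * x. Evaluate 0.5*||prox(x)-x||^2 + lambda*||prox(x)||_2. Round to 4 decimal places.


Step 1: Compute ||x||.
||x|| = 6.4853
Step 2: Compute scaling factor.
scale = max(0, 1 - 1.32/6.4853) = 0.7965
Step 3: prox(x) = [0.1959, 0.0135, 5.1616]
||prox(x)|| = 5.1653
Step 4: Proximal objective.
0.5*||prox-x||^2 = 0.8712
lambda*||prox|| = 6.8182
Total = 7.6894


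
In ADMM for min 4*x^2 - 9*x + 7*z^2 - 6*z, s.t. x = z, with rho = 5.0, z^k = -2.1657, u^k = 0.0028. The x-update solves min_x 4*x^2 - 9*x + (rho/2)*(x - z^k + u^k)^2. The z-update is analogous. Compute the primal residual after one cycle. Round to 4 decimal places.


ADMM iteration with rho = 5.0, z^k = -2.1657, u^k = 0.0028
Step 1: x-update.
Minimize 4*x^2 - 9*x + (5.0/2)*(x + 2.1657 + 0.0028)^2
FOC: (2*4 + 5.0)*x = 9 + 5.0*(-2.1657 - 0.0028)
x^{k+1} = -0.1417
Step 2: z-update.
Minimize 7*z^2 - 6*z + (5.0/2)*(-0.1417 - z + 0.0028)^2
FOC: (2*7 + 5.0)*z = 6 + 5.0*(-0.1417 + 0.0028)
z^{k+1} = 0.2792
Step 3: u-update.
u^{k+1} = 0.0028 - 0.1417 - 0.2792 = -0.4182
Step 4: Primal residual = |-0.1417 - 0.2792| = 0.421


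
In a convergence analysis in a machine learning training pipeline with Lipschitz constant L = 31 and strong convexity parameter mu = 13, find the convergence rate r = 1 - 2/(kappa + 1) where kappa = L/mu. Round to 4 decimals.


Step 1: Compute the condition number.
kappa = L/mu = 31/13 = 2.3846
Step 2: Compute the convergence rate.
r = 1 - 2/(kappa + 1) = 1 - 2*mu/(L + mu) = (L - mu)/(L + mu) = 18/44 = 0.4091


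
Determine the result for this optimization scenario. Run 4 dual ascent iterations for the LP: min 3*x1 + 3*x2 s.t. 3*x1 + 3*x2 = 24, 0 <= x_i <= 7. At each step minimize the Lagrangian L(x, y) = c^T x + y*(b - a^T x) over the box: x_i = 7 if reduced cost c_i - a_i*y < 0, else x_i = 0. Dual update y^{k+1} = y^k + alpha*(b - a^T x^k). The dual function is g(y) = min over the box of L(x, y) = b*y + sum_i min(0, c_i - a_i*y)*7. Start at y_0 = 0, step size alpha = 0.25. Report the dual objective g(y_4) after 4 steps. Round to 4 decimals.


Dual ascent for LP: min 3*x1 + 3*x2, 3*x1 + 3*x2 = 24, 0 <= x_i <= 7
Step 1: y^k = 0.0, reduced costs: (3.0, 3.0)
  x^k = (0.0, 0.0), subgradient = b - a^T x = 24.0
  y^{k+1} = 0.0 + 0.25*24.0 = 6.0
Step 2: y^k = 6.0, reduced costs: (-15.0, -15.0)
  x^k = (7.0, 7.0), subgradient = b - a^T x = -18.0
  y^{k+1} = 6.0 + 0.25*-18.0 = 1.5
Step 3: y^k = 1.5, reduced costs: (-1.5, -1.5)
  x^k = (7.0, 7.0), subgradient = b - a^T x = -18.0
  y^{k+1} = 1.5 + 0.25*-18.0 = -3.0
Step 4: y^k = -3.0, reduced costs: (12.0, 12.0)
  x^k = (0.0, 0.0), subgradient = b - a^T x = 24.0
  y^{k+1} = -3.0 + 0.25*24.0 = 3.0
Dual objective at y_4 = 3.0: reduced costs (-6.0, -6.0), box minimizer x = (7.0, 7.0)
g(y_4) = b*y + (c1 - a1*y)*x1 + (c2 - a2*y)*x2 = 24*3.0 + (-6.0)*7.0 + (-6.0)*7.0 = 72.0 - 42.0 - 42.0 = -12.0


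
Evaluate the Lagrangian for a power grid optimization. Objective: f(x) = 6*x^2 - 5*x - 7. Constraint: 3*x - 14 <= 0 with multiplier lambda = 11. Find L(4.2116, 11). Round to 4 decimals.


Step 1: Evaluate f(x).
f(4.2116) = 6*4.2116^2 - 5*4.2116 - 7 = 78.3674
Step 2: Evaluate g(x).
g(4.2116) = 3*4.2116 - 14 = -1.3652
Step 3: Compute Lagrangian.
L = 78.3674 + 11*-1.3652 = 63.3502


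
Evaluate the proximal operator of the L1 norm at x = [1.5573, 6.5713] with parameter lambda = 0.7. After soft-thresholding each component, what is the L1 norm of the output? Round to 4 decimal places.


Soft-thresholding with lambda = 0.7:
prox(1.5573) = sign(1.5573)*max(|1.5573| - 0.7, 0) = 0.8573
prox(6.5713) = sign(6.5713)*max(|6.5713| - 0.7, 0) = 5.8713
prox(x) = [0.8573, 5.8713]
||prox(x)||_1 = 0.8573 + 5.8713 = 6.7286


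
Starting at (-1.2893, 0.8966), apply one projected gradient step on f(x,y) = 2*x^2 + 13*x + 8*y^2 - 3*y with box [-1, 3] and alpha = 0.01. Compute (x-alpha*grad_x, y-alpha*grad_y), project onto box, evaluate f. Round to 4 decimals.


Step 1: Compute gradient at (-1.2893, 0.8966).
grad_x = 2*2*-1.2893 + 13 = 7.8428
grad_y = 2*8*0.8966 - 3 = 11.3456
Step 2: Gradient step.
x_raw = -1.2893 - 0.01*7.8428 = -1.3677
y_raw = 0.8966 - 0.01*11.3456 = 0.7831
Step 3: Project onto [-1, 3].
x_proj = clip(-1.3677) = -1.0
y_proj = clip(0.7831) = 0.7831
Step 4: Evaluate f.
f(-1.0, 0.7831) = -8.4429


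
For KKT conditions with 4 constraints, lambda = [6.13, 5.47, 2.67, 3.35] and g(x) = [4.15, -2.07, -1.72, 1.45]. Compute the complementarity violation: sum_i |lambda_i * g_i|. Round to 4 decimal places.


KKT complementary slackness check:
lambda_1 * g_1 = 6.13 * 4.15 = 25.4395
lambda_2 * g_2 = 5.47 * -2.07 = -11.3229
lambda_3 * g_3 = 2.67 * -1.72 = -4.5924
lambda_4 * g_4 = 3.35 * 1.45 = 4.8575
Total violation = 25.4395 + 11.3229 + 4.5924 + 4.8575 = 46.2123


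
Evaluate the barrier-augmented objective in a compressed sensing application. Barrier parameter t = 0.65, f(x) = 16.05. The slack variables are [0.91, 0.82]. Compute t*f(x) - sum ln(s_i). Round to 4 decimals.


Step 1: Compute log-barrier.
ln values: [-0.0943, -0.1985]
phi = -(-0.0943 - 0.1985) = 0.2928
Step 2: Compute augmented objective.
t*f(x) = 0.65*16.05 = 10.4325
Total = 10.4325 + 0.2928 = 10.7253


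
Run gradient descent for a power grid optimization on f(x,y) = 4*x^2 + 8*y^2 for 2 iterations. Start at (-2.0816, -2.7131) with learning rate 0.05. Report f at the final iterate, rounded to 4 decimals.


Gradient descent on f(x,y) = 4*x^2 + 8*y^2.
Starting point: (-2.0816, -2.7131), alpha = 0.05
Step 1: grad_x = 2*4*-2.0816 = -16.6528, grad_y = 2*8*-2.7131 = -43.4096
  x_1 = -2.0816 - 0.05*-16.6528 = -1.249
  y_1 = -2.7131 - 0.05*-43.4096 = -0.5426
Step 2: grad_x = 2*4*-1.249 = -9.9917, grad_y = 2*8*-0.5426 = -8.6819
  x_2 = -1.249 - 0.05*-9.9917 = -0.7494
  y_2 = -0.5426 - 0.05*-8.6819 = -0.1085
f(-0.7494, -0.1085) = 4*(-0.7494)^2 + 8*(-0.1085)^2 = 2.3405


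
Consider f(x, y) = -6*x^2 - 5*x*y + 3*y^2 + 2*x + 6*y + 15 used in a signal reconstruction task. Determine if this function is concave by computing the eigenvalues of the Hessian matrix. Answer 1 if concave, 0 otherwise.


The Hessian of f(x,y) = -6*x^2 - 5*x*y + 3*y^2 + 2*x + 6*y + 15 is:
H = [[-12, -5], [-5, 6]]
Trace = -12 + 6 = -6
Determinant = -12*6 - (-5)^2 = -97
Discriminant = (-6)^2 - 4*-97 = 424.0
Eigenvalues: lambda_1 = -13.2956, lambda_2 = 7.2956
The function is not concave.

0


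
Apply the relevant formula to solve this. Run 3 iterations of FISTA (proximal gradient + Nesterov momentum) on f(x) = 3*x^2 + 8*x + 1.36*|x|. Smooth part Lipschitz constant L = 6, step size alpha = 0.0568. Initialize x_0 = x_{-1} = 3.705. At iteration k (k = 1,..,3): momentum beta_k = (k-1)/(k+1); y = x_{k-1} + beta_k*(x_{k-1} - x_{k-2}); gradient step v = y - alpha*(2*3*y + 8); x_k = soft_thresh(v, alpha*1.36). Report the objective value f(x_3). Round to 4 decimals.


FISTA on f(x) = 3*x^2 + 8*x + 1.36*|x|
L = 6, alpha = 0.0568
Iteration 1: beta = 0.0, y = 3.705 + 0.0*(3.705 - 3.705) = 3.705
  grad(y) = 30.23, v = y - alpha*grad = 1.9879
  prox(v) = soft_thresh(1.9879, 0.0772) = 1.9107
Iteration 2: beta = 0.3333, y = 1.9107 + 0.3333*(1.9107 - 3.705) = 1.3126
  grad(y) = 15.8755, v = y - alpha*grad = 0.4109
  prox(v) = soft_thresh(0.4109, 0.0772) = 0.3336
Iteration 3: beta = 0.5, y = 0.3336 + 0.5*(0.3336 - 1.9107) = -0.4549
  grad(y) = 5.2704, v = y - alpha*grad = -0.7543
  prox(v) = soft_thresh(-0.7543, 0.0772) = -0.677
f(x_3) = 3*(-0.677)^2 + 8*(-0.677) + 1.36*|-0.677| = -3.1204


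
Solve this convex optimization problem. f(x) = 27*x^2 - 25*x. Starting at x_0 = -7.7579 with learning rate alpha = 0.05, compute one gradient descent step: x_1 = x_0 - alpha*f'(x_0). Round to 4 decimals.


We compute the gradient at x_0 and apply the update.
f'(x) = 54*x - 25
f'(-7.7579) = 54*-7.7579 - 25 = -443.9266
x_1 = -7.7579 - 0.05*-443.9266 = 14.4384


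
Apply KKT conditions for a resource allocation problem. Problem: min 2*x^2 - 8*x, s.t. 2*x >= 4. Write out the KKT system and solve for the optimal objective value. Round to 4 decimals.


Step 1: Try lambda = 0 (constraint inactive).
Stationarity: 2*2*x - 8 = 0
x* = 8/(2*2) = 2.0
Check constraint: 2*2.0 = 4.0 >= 4 -- satisfied.
Step 2: Compute optimal value.
f(x*) = 2*2.0^2 - 8*2.0 = -8.0


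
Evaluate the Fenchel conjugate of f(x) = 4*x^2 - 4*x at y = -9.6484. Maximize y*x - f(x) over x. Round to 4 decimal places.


f*(y) = sup_x {y*x - a*x^2 - b*x} = sup_x {(y-b)*x - a*x^2}
FOC: (y - b) - 2a*x = 0 => x* = (y - b)/(2a)
x* = (-9.6484 + 4)/(2*4) = -0.7061
f*(-9.6484) = (y-b)^2/(4a) = (-9.6484 + 4)^2/(4*4)
= 31.9044/16 = 1.994


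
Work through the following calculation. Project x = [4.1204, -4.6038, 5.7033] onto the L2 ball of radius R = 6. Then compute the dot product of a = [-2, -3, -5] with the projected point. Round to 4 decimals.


Step 1: Compute ||x|| (intermediates to 6 decimals).
||x|| = sqrt(4.1204^2 + (-4.6038)^2 + 5.7033^2) = 8.408347
Step 2: Project.
Since ||x|| > R, scale = R/||x|| = 6/8.408347 = 0.713577, proj(x) = scale * x
proj(x) = [2.940223, -3.285166, 4.069744]
Step 3: Dot product.
a^T * proj(x) = -2*2.940223 - 3*(-3.285166) - 5*4.069744 = -16.3737


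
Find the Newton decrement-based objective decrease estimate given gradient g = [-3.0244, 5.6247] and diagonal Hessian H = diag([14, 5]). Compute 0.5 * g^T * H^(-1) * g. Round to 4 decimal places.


Step 1: H is diagonal, so H^(-1) * g = [-0.216, 1.1249].
Step 2: g^T H^(-1) g = sum_i g_i^2 / H_ii
  = (-3.0244)^2/14 + (5.6247)^2/5
  = 0.6534 + 6.3275 = 6.9808
Step 3: Objective decrease = 0.5 * g^T H^(-1) g = 3.4904
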